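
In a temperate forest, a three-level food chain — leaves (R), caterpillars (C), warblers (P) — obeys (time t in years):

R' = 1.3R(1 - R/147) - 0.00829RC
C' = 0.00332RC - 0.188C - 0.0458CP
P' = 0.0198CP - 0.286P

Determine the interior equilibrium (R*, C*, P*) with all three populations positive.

From dP/dt = 0: 0.0198C* = 0.286, so C* = 14.4.
From dR/dt = 0: 1.3(1 - R*/147) = 0.00829·14.4, giving R* = 147·(1 - 0.0921) = 133.
From dC/dt = 0: 0.00332·133 - 0.188 = 0.0458P*, so P* = 0.255/0.0458 = 5.57.

R* ≈ 133, C* ≈ 14.4, P* ≈ 5.57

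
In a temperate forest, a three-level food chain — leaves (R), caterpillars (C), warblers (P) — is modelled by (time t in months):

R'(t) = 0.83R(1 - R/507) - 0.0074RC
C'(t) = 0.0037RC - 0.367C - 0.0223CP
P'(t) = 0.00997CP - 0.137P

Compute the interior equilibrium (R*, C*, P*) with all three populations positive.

R* ≈ 445, C* ≈ 13.7, P* ≈ 57.4

From dP/dt = 0: 0.00997C* = 0.137, so C* = 13.7.
From dR/dt = 0: 0.83(1 - R*/507) = 0.0074·13.7, giving R* = 507·(1 - 0.123) = 445.
From dC/dt = 0: 0.0037·445 - 0.367 = 0.0223P*, so P* = 1.28/0.0223 = 57.4.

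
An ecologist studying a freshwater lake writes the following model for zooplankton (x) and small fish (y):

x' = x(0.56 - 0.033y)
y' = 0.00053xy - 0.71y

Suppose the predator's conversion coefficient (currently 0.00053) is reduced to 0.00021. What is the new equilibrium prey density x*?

x* ≈ 3380

At the interior fixed point, setting dy/dt = 0 with y > 0 fixes x* = (predator death rate)/(xy coefficient) — independent of the other coefficients.
With the change, x* = 0.71/0.00021 = 3380; it rises from 1340.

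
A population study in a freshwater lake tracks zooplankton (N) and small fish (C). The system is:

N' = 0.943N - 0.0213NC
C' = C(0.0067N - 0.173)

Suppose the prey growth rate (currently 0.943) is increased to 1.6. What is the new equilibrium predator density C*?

At the interior fixed point, setting dN/dt = 0 with N > 0 fixes C* = (prey growth rate)/(NC coefficient) — independent of the other coefficients.
With the change, C* = 1.6/0.0213 = 75.1; it rises from 44.3.

C* ≈ 75.1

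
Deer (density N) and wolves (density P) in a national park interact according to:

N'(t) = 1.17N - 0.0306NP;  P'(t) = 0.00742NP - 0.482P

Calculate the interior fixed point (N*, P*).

N* ≈ 65, P* ≈ 38.2

Set dP/dt = 0 with P > 0: 0.00742N - 0.482 = 0, so N* = 0.482/0.00742 = 65.
Set dN/dt = 0 with N > 0: 1.17 - 0.0306P = 0, so P* = 1.17/0.0306 = 38.2.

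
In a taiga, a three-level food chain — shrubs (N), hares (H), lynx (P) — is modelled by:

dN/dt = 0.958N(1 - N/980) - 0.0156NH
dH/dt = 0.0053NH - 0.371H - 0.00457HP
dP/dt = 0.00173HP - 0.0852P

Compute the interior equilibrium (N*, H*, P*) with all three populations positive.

N* ≈ 194, H* ≈ 49.2, P* ≈ 144

From dP/dt = 0: 0.00173H* = 0.0852, so H* = 49.2.
From dN/dt = 0: 0.958(1 - N*/980) = 0.0156·49.2, giving N* = 980·(1 - 0.802) = 194.
From dH/dt = 0: 0.0053·194 - 0.371 = 0.00457P*, so P* = 0.658/0.00457 = 144.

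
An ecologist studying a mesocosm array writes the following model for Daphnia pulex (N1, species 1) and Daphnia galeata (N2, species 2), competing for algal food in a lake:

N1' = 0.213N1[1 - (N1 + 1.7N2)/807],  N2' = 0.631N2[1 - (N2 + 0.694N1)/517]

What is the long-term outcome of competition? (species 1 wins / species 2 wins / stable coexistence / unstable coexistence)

Compare the nullcline intercepts: K1/α12 = 807/1.7 = 475 < K2 = 517; K2/α21 = 517/0.694 = 745 < K1 = 807.
Since both are reversed, neither can invade when rare; the interior point is a saddle.

unstable coexistence (outcome depends on initial conditions)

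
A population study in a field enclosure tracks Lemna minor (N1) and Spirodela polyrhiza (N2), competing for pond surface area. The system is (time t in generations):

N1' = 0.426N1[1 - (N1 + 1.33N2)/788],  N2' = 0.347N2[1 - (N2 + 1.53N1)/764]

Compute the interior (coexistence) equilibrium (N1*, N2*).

N1* ≈ 220, N2* ≈ 427

Setting both brackets to zero gives the nullclines N1 + 1.33N2 = 788 and 1.53N1 + N2 = 764.
Substituting N2 = 764 - 1.53N1 into the first: N1(1 - 1.33·1.53) = 788 - 1.33·764.
So N1* = -228/-1.03 = 220, and then N2* = 764 - 1.53·220 = 427.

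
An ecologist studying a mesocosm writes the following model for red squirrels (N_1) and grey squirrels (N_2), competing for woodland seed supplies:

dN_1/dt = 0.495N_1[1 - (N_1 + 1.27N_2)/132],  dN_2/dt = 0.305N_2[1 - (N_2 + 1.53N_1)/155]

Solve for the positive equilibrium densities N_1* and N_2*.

N_1* ≈ 68.8, N_2* ≈ 49.8

Setting both brackets to zero gives the nullclines N_1 + 1.27N_2 = 132 and 1.53N_1 + N_2 = 155.
Substituting N_2 = 155 - 1.53N_1 into the first: N_1(1 - 1.27·1.53) = 132 - 1.27·155.
So N_1* = -64.8/-0.943 = 68.8, and then N_2* = 155 - 1.53·68.8 = 49.8.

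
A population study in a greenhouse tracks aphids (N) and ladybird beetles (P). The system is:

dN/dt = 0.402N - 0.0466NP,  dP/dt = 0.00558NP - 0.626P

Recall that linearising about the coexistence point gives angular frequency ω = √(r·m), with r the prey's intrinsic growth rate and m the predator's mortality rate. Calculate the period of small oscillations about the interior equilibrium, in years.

T ≈ 12.5 years

Here r = 0.402 and m = 0.626, so r·m = 0.252.
ω = √0.252 = 0.502 per year, hence T = 2π/ω ≈ 12.5 years.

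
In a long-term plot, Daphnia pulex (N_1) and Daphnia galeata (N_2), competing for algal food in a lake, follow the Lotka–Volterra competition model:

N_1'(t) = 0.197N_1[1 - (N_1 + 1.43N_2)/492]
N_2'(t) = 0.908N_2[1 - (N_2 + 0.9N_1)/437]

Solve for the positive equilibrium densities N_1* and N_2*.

Setting both brackets to zero gives the nullclines N_1 + 1.43N_2 = 492 and 0.9N_1 + N_2 = 437.
Substituting N_2 = 437 - 0.9N_1 into the first: N_1(1 - 1.43·0.9) = 492 - 1.43·437.
So N_1* = -133/-0.287 = 463, and then N_2* = 437 - 0.9·463 = 20.2.

N_1* ≈ 463, N_2* ≈ 20.2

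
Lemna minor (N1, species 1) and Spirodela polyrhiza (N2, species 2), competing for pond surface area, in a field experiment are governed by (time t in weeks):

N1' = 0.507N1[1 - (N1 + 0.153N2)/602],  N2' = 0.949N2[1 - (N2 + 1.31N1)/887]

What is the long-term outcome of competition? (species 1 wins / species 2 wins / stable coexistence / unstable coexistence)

stable coexistence

Compare the nullcline intercepts: K1/α12 = 602/0.153 = 3930 > K2 = 887; K2/α21 = 887/1.31 = 677 > K1 = 602.
Since both inequalities hold, each species can invade when rare, so the interior equilibrium is stable.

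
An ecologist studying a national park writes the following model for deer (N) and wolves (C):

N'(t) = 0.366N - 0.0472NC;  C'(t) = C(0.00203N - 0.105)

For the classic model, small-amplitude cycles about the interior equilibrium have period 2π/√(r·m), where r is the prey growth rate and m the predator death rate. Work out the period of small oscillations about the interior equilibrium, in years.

T ≈ 32.1 years

Here r = 0.366 and m = 0.105, so r·m = 0.0384.
ω = √0.0384 = 0.196 per year, hence T = 2π/ω ≈ 32.1 years.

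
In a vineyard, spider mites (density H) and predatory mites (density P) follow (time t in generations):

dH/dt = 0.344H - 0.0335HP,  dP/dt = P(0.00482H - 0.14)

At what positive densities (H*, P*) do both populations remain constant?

Set dP/dt = 0 with P > 0: 0.00482H - 0.14 = 0, so H* = 0.14/0.00482 = 29.
Set dH/dt = 0 with H > 0: 0.344 - 0.0335P = 0, so P* = 0.344/0.0335 = 10.3.

H* ≈ 29, P* ≈ 10.3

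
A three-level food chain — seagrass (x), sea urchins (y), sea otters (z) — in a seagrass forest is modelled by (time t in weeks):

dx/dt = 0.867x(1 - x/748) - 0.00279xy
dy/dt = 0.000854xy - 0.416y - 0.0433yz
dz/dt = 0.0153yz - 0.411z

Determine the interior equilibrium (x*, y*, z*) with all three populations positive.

x* ≈ 683, y* ≈ 26.9, z* ≈ 3.87

From dz/dt = 0: 0.0153y* = 0.411, so y* = 26.9.
From dx/dt = 0: 0.867(1 - x*/748) = 0.00279·26.9, giving x* = 748·(1 - 0.0864) = 683.
From dy/dt = 0: 0.000854·683 - 0.416 = 0.0433z*, so z* = 0.168/0.0433 = 3.87.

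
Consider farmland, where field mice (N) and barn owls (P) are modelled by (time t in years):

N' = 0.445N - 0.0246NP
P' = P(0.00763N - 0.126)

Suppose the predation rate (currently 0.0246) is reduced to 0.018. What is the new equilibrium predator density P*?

At the interior fixed point, setting dN/dt = 0 with N > 0 fixes P* = (prey growth rate)/(NP coefficient) — independent of the other coefficients.
With the change, P* = 0.445/0.018 = 24.7; it rises from 18.1.

P* ≈ 24.7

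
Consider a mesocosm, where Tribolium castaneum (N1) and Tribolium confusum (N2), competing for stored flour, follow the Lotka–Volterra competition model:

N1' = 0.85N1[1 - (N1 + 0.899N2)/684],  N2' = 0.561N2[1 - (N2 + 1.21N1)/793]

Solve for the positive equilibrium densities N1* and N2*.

Setting both brackets to zero gives the nullclines N1 + 0.899N2 = 684 and 1.21N1 + N2 = 793.
Substituting N2 = 793 - 1.21N1 into the first: N1(1 - 0.899·1.21) = 684 - 0.899·793.
So N1* = -28.9/-0.0878 = 329, and then N2* = 793 - 1.21·329 = 395.

N1* ≈ 329, N2* ≈ 395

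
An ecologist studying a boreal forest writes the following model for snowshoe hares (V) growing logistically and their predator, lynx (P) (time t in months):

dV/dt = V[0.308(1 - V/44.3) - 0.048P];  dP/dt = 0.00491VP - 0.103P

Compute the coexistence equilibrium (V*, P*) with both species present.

From dP/dt = 0 with P > 0: 0.00491V* = 0.103, so V* = 21.
Substitute into dV/dt = 0: 0.308(1 - 21/44.3) = 0.048P*.
The bracket is 0.526, giving P* = 0.162/0.048 = 3.38.

V* ≈ 21, P* ≈ 3.38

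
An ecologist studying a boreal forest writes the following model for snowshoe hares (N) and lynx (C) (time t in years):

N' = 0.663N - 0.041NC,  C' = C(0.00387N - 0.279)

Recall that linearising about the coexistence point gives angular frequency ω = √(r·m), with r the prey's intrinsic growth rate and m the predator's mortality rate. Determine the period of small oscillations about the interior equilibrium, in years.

T ≈ 14.6 years

Here r = 0.663 and m = 0.279, so r·m = 0.185.
ω = √0.185 = 0.43 per year, hence T = 2π/ω ≈ 14.6 years.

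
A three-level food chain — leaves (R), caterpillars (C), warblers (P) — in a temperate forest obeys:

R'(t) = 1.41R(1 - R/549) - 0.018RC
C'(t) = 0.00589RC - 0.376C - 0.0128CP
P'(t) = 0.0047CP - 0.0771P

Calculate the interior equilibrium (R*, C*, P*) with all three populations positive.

From dP/dt = 0: 0.0047C* = 0.0771, so C* = 16.4.
From dR/dt = 0: 1.41(1 - R*/549) = 0.018·16.4, giving R* = 549·(1 - 0.209) = 434.
From dC/dt = 0: 0.00589·434 - 0.376 = 0.0128P*, so P* = 2.18/0.0128 = 170.

R* ≈ 434, C* ≈ 16.4, P* ≈ 170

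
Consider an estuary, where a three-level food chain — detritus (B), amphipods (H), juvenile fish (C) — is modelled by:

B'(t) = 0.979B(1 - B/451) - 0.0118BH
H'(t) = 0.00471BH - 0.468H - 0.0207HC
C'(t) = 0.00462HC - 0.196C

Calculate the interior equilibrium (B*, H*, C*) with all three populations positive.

From dC/dt = 0: 0.00462H* = 0.196, so H* = 42.4.
From dB/dt = 0: 0.979(1 - B*/451) = 0.0118·42.4, giving B* = 451·(1 - 0.511) = 220.
From dH/dt = 0: 0.00471·220 - 0.468 = 0.0207C*, so C* = 0.57/0.0207 = 27.5.

B* ≈ 220, H* ≈ 42.4, C* ≈ 27.5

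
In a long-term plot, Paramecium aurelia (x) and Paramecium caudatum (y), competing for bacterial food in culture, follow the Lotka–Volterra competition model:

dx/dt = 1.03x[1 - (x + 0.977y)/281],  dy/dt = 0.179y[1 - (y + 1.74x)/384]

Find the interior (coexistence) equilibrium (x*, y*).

Setting both brackets to zero gives the nullclines x + 0.977y = 281 and 1.74x + y = 384.
Substituting y = 384 - 1.74x into the first: x(1 - 0.977·1.74) = 281 - 0.977·384.
So x* = -94.2/-0.7 = 135, and then y* = 384 - 1.74·135 = 150.

x* ≈ 135, y* ≈ 150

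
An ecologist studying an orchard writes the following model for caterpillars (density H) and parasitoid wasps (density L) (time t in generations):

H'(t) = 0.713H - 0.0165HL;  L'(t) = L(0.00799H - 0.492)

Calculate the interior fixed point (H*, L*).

Set dL/dt = 0 with L > 0: 0.00799H - 0.492 = 0, so H* = 0.492/0.00799 = 61.6.
Set dH/dt = 0 with H > 0: 0.713 - 0.0165L = 0, so L* = 0.713/0.0165 = 43.2.

H* ≈ 61.6, L* ≈ 43.2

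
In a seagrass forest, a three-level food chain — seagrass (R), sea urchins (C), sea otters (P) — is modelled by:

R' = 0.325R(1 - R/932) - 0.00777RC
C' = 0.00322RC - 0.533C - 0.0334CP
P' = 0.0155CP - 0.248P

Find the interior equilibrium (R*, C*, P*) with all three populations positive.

R* ≈ 575, C* ≈ 16, P* ≈ 39.5

From dP/dt = 0: 0.0155C* = 0.248, so C* = 16.
From dR/dt = 0: 0.325(1 - R*/932) = 0.00777·16, giving R* = 932·(1 - 0.383) = 575.
From dC/dt = 0: 0.00322·575 - 0.533 = 0.0334P*, so P* = 1.32/0.0334 = 39.5.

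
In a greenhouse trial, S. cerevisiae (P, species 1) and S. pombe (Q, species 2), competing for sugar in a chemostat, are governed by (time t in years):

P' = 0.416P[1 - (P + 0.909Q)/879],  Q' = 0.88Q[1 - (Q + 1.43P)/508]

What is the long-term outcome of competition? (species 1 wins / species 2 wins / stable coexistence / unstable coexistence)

species 1 excludes species 2

Compare the nullcline intercepts: K1/α12 = 879/0.909 = 967 > K2 = 508; K2/α21 = 508/1.43 = 355 < K1 = 879.
Since the inequalities point opposite ways, species 1 can invade but species 2 cannot.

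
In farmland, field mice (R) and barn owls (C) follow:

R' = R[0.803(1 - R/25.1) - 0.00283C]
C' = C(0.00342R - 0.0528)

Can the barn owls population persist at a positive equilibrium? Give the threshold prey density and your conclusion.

The predator equation gives dC/dt > 0 only when R > 0.0528/0.00342 = 15.4.
Without the predator, R → K = 25.1. Since 25.1 > 15.4, the predator can invade and persist.

Threshold R = 15.4; K > 15.4, so yes, the predator persists.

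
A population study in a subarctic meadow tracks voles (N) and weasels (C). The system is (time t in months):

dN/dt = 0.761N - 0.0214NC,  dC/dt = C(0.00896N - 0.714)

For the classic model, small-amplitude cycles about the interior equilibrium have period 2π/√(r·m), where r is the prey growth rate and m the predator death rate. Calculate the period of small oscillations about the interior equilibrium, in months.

Here r = 0.761 and m = 0.714, so r·m = 0.543.
ω = √0.543 = 0.737 per month, hence T = 2π/ω ≈ 8.52 months.

T ≈ 8.52 months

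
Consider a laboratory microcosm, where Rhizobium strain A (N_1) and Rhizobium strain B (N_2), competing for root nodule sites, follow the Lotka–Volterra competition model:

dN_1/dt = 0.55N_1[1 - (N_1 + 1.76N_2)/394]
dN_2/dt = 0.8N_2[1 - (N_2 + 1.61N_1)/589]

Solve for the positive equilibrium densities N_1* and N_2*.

Setting both brackets to zero gives the nullclines N_1 + 1.76N_2 = 394 and 1.61N_1 + N_2 = 589.
Substituting N_2 = 589 - 1.61N_1 into the first: N_1(1 - 1.76·1.61) = 394 - 1.76·589.
So N_1* = -643/-1.83 = 350, and then N_2* = 589 - 1.61·350 = 24.7.

N_1* ≈ 350, N_2* ≈ 24.7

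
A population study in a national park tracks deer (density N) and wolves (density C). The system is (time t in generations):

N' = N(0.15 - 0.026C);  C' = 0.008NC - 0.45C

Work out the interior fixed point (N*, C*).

Set dC/dt = 0 with C > 0: 0.008N - 0.45 = 0, so N* = 0.45/0.008 = 56.2.
Set dN/dt = 0 with N > 0: 0.15 - 0.026C = 0, so C* = 0.15/0.026 = 5.77.

N* ≈ 56.2, C* ≈ 5.77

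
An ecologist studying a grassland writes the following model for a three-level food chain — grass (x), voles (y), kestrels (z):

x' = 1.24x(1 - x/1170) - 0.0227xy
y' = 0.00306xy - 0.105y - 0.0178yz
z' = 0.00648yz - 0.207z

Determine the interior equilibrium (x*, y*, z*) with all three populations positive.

x* ≈ 486, y* ≈ 31.9, z* ≈ 77.6

From dz/dt = 0: 0.00648y* = 0.207, so y* = 31.9.
From dx/dt = 0: 1.24(1 - x*/1170) = 0.0227·31.9, giving x* = 1170·(1 - 0.585) = 486.
From dy/dt = 0: 0.00306·486 - 0.105 = 0.0178z*, so z* = 1.38/0.0178 = 77.6.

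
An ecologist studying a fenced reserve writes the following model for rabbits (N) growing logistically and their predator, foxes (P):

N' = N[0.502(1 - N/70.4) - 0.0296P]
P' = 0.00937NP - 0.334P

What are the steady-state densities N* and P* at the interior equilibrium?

From dP/dt = 0 with P > 0: 0.00937N* = 0.334, so N* = 35.6.
Substitute into dN/dt = 0: 0.502(1 - 35.6/70.4) = 0.0296P*.
The bracket is 0.494, giving P* = 0.248/0.0296 = 8.37.

N* ≈ 35.6, P* ≈ 8.37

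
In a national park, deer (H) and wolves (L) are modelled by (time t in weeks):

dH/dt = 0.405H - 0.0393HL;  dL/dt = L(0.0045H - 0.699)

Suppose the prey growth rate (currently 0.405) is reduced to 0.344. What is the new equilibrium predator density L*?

At the interior fixed point, setting dH/dt = 0 with H > 0 fixes L* = (prey growth rate)/(HL coefficient) — independent of the other coefficients.
With the change, L* = 0.344/0.0393 = 8.75; it falls from 10.3.

L* ≈ 8.75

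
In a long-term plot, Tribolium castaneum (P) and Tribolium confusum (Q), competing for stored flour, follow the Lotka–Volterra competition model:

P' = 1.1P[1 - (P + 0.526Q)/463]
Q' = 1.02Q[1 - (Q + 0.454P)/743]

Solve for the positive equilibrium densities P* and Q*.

P* ≈ 94.8, Q* ≈ 700

Setting both brackets to zero gives the nullclines P + 0.526Q = 463 and 0.454P + Q = 743.
Substituting Q = 743 - 0.454P into the first: P(1 - 0.526·0.454) = 463 - 0.526·743.
So P* = 72.2/0.761 = 94.8, and then Q* = 743 - 0.454·94.8 = 700.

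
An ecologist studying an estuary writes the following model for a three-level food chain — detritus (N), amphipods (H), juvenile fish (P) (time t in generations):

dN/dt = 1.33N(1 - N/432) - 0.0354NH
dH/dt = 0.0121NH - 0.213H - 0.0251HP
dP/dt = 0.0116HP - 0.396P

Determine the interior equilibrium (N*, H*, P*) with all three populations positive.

From dP/dt = 0: 0.0116H* = 0.396, so H* = 34.1.
From dN/dt = 0: 1.33(1 - N*/432) = 0.0354·34.1, giving N* = 432·(1 - 0.909) = 39.5.
From dH/dt = 0: 0.0121·39.5 - 0.213 = 0.0251P*, so P* = 0.265/0.0251 = 10.5.

N* ≈ 39.5, H* ≈ 34.1, P* ≈ 10.5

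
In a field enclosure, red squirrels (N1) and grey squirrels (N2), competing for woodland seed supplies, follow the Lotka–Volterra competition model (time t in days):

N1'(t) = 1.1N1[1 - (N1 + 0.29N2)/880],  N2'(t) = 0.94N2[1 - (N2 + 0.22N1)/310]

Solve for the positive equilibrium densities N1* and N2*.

Setting both brackets to zero gives the nullclines N1 + 0.29N2 = 880 and 0.22N1 + N2 = 310.
Substituting N2 = 310 - 0.22N1 into the first: N1(1 - 0.29·0.22) = 880 - 0.29·310.
So N1* = 790/0.936 = 844, and then N2* = 310 - 0.22·844 = 124.

N1* ≈ 844, N2* ≈ 124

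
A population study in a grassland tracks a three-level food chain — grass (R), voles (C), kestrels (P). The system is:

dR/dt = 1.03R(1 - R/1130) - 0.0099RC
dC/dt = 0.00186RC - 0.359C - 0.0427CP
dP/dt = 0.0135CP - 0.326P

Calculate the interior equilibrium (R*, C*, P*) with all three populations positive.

R* ≈ 868, C* ≈ 24.1, P* ≈ 29.4

From dP/dt = 0: 0.0135C* = 0.326, so C* = 24.1.
From dR/dt = 0: 1.03(1 - R*/1130) = 0.0099·24.1, giving R* = 1130·(1 - 0.232) = 868.
From dC/dt = 0: 0.00186·868 - 0.359 = 0.0427P*, so P* = 1.25/0.0427 = 29.4.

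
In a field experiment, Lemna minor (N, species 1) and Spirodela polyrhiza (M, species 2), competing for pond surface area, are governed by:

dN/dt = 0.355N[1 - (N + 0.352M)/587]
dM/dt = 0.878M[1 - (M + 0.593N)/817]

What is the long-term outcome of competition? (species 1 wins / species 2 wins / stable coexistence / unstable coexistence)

stable coexistence

Compare the nullcline intercepts: K1/α12 = 587/0.352 = 1670 > K2 = 817; K2/α21 = 817/0.593 = 1380 > K1 = 587.
Since both inequalities hold, each species can invade when rare, so the interior equilibrium is stable.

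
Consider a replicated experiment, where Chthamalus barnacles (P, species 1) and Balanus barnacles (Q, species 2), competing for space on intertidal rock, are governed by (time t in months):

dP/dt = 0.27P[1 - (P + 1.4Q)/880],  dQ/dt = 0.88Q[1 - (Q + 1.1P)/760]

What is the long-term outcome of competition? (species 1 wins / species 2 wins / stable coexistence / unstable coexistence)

Compare the nullcline intercepts: K1/α12 = 880/1.4 = 629 < K2 = 760; K2/α21 = 760/1.1 = 691 < K1 = 880.
Since both are reversed, neither can invade when rare; the interior point is a saddle.

unstable coexistence (outcome depends on initial conditions)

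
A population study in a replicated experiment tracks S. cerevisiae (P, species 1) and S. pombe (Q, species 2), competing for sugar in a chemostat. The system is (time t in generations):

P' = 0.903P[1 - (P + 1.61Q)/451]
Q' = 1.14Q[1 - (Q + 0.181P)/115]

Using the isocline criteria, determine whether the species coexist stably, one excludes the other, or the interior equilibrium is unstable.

stable coexistence

Compare the nullcline intercepts: K1/α12 = 451/1.61 = 280 > K2 = 115; K2/α21 = 115/0.181 = 635 > K1 = 451.
Since both inequalities hold, each species can invade when rare, so the interior equilibrium is stable.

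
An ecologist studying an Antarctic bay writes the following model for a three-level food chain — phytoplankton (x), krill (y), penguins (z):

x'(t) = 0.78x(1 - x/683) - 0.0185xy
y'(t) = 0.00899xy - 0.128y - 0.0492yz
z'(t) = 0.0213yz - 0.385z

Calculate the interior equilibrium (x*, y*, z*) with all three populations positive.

From dz/dt = 0: 0.0213y* = 0.385, so y* = 18.1.
From dx/dt = 0: 0.78(1 - x*/683) = 0.0185·18.1, giving x* = 683·(1 - 0.429) = 390.
From dy/dt = 0: 0.00899·390 - 0.128 = 0.0492z*, so z* = 3.38/0.0492 = 68.7.

x* ≈ 390, y* ≈ 18.1, z* ≈ 68.7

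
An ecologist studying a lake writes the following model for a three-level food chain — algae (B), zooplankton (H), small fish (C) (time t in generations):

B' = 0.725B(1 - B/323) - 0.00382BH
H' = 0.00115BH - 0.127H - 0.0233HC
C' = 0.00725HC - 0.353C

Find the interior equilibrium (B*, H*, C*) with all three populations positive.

B* ≈ 240, H* ≈ 48.7, C* ≈ 6.4

From dC/dt = 0: 0.00725H* = 0.353, so H* = 48.7.
From dB/dt = 0: 0.725(1 - B*/323) = 0.00382·48.7, giving B* = 323·(1 - 0.257) = 240.
From dH/dt = 0: 0.00115·240 - 0.127 = 0.0233C*, so C* = 0.149/0.0233 = 6.4.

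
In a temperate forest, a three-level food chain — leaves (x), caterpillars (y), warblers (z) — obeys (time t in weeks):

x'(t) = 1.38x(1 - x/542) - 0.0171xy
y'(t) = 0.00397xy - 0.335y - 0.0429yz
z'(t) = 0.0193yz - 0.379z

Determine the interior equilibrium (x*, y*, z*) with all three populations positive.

From dz/dt = 0: 0.0193y* = 0.379, so y* = 19.6.
From dx/dt = 0: 1.38(1 - x*/542) = 0.0171·19.6, giving x* = 542·(1 - 0.243) = 410.
From dy/dt = 0: 0.00397·410 - 0.335 = 0.0429z*, so z* = 1.29/0.0429 = 30.1.

x* ≈ 410, y* ≈ 19.6, z* ≈ 30.1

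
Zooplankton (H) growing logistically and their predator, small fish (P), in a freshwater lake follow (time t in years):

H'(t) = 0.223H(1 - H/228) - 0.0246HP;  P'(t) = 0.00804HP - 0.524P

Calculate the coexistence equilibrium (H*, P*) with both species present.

From dP/dt = 0 with P > 0: 0.00804H* = 0.524, so H* = 65.2.
Substitute into dH/dt = 0: 0.223(1 - 65.2/228) = 0.0246P*.
The bracket is 0.714, giving P* = 0.159/0.0246 = 6.47.

H* ≈ 65.2, P* ≈ 6.47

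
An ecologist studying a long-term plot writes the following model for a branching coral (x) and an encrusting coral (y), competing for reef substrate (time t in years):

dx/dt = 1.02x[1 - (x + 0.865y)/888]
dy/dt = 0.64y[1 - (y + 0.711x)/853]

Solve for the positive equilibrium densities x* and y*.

x* ≈ 390, y* ≈ 576

Setting both brackets to zero gives the nullclines x + 0.865y = 888 and 0.711x + y = 853.
Substituting y = 853 - 0.711x into the first: x(1 - 0.865·0.711) = 888 - 0.865·853.
So x* = 150/0.385 = 390, and then y* = 853 - 0.711·390 = 576.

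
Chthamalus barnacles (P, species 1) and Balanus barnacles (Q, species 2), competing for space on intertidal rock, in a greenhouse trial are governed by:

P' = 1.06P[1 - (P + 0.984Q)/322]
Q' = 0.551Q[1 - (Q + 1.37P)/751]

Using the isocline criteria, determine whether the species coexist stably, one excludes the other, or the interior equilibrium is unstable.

species 2 excludes species 1

Compare the nullcline intercepts: K1/α12 = 322/0.984 = 327 < K2 = 751; K2/α21 = 751/1.37 = 548 > K1 = 322.
Since the inequalities point opposite ways, species 2 can invade but species 1 cannot.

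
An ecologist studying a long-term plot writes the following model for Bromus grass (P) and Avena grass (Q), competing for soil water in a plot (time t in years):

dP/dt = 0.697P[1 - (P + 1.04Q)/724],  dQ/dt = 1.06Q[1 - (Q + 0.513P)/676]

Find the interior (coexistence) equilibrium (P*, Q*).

P* ≈ 44.9, Q* ≈ 653

Setting both brackets to zero gives the nullclines P + 1.04Q = 724 and 0.513P + Q = 676.
Substituting Q = 676 - 0.513P into the first: P(1 - 1.04·0.513) = 724 - 1.04·676.
So P* = 21/0.466 = 44.9, and then Q* = 676 - 0.513·44.9 = 653.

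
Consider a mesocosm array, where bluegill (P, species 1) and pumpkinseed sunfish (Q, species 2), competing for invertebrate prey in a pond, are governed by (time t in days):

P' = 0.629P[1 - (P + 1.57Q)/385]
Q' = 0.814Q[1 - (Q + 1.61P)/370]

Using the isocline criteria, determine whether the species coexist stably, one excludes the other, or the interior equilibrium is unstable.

unstable coexistence (outcome depends on initial conditions)

Compare the nullcline intercepts: K1/α12 = 385/1.57 = 245 < K2 = 370; K2/α21 = 370/1.61 = 230 < K1 = 385.
Since both are reversed, neither can invade when rare; the interior point is a saddle.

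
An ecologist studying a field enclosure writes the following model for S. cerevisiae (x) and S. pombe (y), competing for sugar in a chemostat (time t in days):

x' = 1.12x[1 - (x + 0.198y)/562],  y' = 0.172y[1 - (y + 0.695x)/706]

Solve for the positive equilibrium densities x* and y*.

x* ≈ 490, y* ≈ 366

Setting both brackets to zero gives the nullclines x + 0.198y = 562 and 0.695x + y = 706.
Substituting y = 706 - 0.695x into the first: x(1 - 0.198·0.695) = 562 - 0.198·706.
So x* = 422/0.862 = 490, and then y* = 706 - 0.695·490 = 366.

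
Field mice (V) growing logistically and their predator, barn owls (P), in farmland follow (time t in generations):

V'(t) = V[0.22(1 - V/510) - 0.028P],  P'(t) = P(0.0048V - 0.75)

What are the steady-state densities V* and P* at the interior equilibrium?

From dP/dt = 0 with P > 0: 0.0048V* = 0.75, so V* = 156.
Substitute into dV/dt = 0: 0.22(1 - 156/510) = 0.028P*.
The bracket is 0.694, giving P* = 0.153/0.028 = 5.45.

V* ≈ 156, P* ≈ 5.45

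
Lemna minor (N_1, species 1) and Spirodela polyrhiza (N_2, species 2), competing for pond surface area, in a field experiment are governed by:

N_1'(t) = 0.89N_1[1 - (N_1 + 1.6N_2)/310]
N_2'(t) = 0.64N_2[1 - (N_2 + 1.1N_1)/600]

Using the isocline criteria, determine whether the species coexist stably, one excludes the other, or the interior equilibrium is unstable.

species 2 excludes species 1

Compare the nullcline intercepts: K1/α12 = 310/1.6 = 194 < K2 = 600; K2/α21 = 600/1.1 = 545 > K1 = 310.
Since the inequalities point opposite ways, species 2 can invade but species 1 cannot.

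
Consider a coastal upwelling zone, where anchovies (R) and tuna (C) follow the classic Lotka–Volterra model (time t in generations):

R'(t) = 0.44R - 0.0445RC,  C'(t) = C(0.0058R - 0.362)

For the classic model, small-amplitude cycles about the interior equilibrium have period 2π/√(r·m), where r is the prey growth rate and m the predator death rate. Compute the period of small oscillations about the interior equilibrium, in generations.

T ≈ 15.7 generations

Here r = 0.44 and m = 0.362, so r·m = 0.159.
ω = √0.159 = 0.399 per generation, hence T = 2π/ω ≈ 15.7 generations.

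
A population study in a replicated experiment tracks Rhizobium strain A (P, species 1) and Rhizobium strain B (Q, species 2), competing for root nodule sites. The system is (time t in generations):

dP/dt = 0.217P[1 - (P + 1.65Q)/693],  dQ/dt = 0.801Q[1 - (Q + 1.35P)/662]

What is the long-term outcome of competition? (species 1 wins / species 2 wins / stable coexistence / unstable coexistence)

unstable coexistence (outcome depends on initial conditions)

Compare the nullcline intercepts: K1/α12 = 693/1.65 = 420 < K2 = 662; K2/α21 = 662/1.35 = 490 < K1 = 693.
Since both are reversed, neither can invade when rare; the interior point is a saddle.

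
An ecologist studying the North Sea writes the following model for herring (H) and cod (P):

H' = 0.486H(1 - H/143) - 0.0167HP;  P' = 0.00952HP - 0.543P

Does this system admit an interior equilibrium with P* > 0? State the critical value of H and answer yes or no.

The predator equation gives dP/dt > 0 only when H > 0.543/0.00952 = 57.
Without the predator, H → K = 143. Since 143 > 57, the predator can invade and persist.

Threshold H = 57; K > 57, so yes, the predator persists.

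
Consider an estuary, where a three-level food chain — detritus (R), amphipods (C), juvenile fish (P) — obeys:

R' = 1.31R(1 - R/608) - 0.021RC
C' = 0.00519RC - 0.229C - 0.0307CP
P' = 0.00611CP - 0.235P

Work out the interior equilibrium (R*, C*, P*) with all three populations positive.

R* ≈ 233, C* ≈ 38.5, P* ≈ 32

From dP/dt = 0: 0.00611C* = 0.235, so C* = 38.5.
From dR/dt = 0: 1.31(1 - R*/608) = 0.021·38.5, giving R* = 608·(1 - 0.617) = 233.
From dC/dt = 0: 0.00519·233 - 0.229 = 0.0307P*, so P* = 0.981/0.0307 = 32.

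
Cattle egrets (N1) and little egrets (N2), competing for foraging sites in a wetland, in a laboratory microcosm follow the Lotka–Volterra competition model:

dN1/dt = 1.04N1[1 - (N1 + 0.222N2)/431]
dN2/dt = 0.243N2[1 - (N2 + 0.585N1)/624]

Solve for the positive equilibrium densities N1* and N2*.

Setting both brackets to zero gives the nullclines N1 + 0.222N2 = 431 and 0.585N1 + N2 = 624.
Substituting N2 = 624 - 0.585N1 into the first: N1(1 - 0.222·0.585) = 431 - 0.222·624.
So N1* = 292/0.87 = 336, and then N2* = 624 - 0.585·336 = 427.

N1* ≈ 336, N2* ≈ 427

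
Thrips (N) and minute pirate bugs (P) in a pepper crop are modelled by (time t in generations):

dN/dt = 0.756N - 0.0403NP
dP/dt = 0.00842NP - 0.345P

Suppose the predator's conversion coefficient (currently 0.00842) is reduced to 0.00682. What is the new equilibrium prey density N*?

N* ≈ 50.6

At the interior fixed point, setting dP/dt = 0 with P > 0 fixes N* = (predator death rate)/(NP coefficient) — independent of the other coefficients.
With the change, N* = 0.345/0.00682 = 50.6; it rises from 41.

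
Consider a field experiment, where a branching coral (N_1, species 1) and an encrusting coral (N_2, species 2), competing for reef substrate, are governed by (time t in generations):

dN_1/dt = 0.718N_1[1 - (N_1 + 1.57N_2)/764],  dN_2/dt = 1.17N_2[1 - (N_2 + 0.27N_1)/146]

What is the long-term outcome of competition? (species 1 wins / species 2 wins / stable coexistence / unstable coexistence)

species 1 excludes species 2

Compare the nullcline intercepts: K1/α12 = 764/1.57 = 487 > K2 = 146; K2/α21 = 146/0.27 = 541 < K1 = 764.
Since the inequalities point opposite ways, species 1 can invade but species 2 cannot.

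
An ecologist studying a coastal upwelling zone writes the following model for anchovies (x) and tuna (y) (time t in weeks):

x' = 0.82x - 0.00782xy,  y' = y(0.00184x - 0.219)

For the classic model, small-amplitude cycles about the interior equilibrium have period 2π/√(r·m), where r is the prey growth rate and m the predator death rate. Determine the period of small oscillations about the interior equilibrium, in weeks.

Here r = 0.82 and m = 0.219, so r·m = 0.18.
ω = √0.18 = 0.424 per week, hence T = 2π/ω ≈ 14.8 weeks.

T ≈ 14.8 weeks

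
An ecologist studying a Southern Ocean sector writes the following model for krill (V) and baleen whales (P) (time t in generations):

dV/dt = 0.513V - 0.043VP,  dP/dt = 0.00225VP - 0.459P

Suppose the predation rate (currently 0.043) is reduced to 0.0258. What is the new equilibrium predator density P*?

At the interior fixed point, setting dV/dt = 0 with V > 0 fixes P* = (prey growth rate)/(VP coefficient) — independent of the other coefficients.
With the change, P* = 0.513/0.0258 = 19.9; it rises from 11.9.

P* ≈ 19.9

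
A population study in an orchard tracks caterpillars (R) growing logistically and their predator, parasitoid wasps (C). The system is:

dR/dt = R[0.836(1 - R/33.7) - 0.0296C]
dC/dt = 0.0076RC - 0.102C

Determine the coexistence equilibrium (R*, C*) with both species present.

R* ≈ 13.4, C* ≈ 17

From dC/dt = 0 with C > 0: 0.0076R* = 0.102, so R* = 13.4.
Substitute into dR/dt = 0: 0.836(1 - 13.4/33.7) = 0.0296C*.
The bracket is 0.602, giving C* = 0.503/0.0296 = 17.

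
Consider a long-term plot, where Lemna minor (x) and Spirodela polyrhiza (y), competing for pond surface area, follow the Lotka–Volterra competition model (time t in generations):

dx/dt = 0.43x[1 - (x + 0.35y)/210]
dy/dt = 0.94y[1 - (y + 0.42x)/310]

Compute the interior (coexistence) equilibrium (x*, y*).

x* ≈ 119, y* ≈ 260

Setting both brackets to zero gives the nullclines x + 0.35y = 210 and 0.42x + y = 310.
Substituting y = 310 - 0.42x into the first: x(1 - 0.35·0.42) = 210 - 0.35·310.
So x* = 102/0.853 = 119, and then y* = 310 - 0.42·119 = 260.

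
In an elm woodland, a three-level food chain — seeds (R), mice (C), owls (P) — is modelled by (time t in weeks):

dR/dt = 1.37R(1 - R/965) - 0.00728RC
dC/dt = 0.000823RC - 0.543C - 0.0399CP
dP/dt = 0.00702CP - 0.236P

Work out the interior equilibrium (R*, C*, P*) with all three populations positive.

From dP/dt = 0: 0.00702C* = 0.236, so C* = 33.6.
From dR/dt = 0: 1.37(1 - R*/965) = 0.00728·33.6, giving R* = 965·(1 - 0.179) = 793.
From dC/dt = 0: 0.000823·793 - 0.543 = 0.0399P*, so P* = 0.109/0.0399 = 2.74.

R* ≈ 793, C* ≈ 33.6, P* ≈ 2.74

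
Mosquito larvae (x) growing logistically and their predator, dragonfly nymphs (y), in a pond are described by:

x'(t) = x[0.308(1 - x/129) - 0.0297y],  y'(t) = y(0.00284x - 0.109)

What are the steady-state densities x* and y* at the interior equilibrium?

From dy/dt = 0 with y > 0: 0.00284x* = 0.109, so x* = 38.4.
Substitute into dx/dt = 0: 0.308(1 - 38.4/129) = 0.0297y*.
The bracket is 0.702, giving y* = 0.216/0.0297 = 7.28.

x* ≈ 38.4, y* ≈ 7.28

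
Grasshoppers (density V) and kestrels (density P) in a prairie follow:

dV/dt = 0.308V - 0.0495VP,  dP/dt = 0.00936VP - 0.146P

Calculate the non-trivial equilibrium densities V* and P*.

V* ≈ 15.6, P* ≈ 6.22

Set dP/dt = 0 with P > 0: 0.00936V - 0.146 = 0, so V* = 0.146/0.00936 = 15.6.
Set dV/dt = 0 with V > 0: 0.308 - 0.0495P = 0, so P* = 0.308/0.0495 = 6.22.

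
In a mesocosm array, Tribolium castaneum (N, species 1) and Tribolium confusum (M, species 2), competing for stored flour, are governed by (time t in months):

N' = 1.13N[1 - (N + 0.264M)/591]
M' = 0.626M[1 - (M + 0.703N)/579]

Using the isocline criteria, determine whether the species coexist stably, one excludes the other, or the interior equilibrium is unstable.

stable coexistence

Compare the nullcline intercepts: K1/α12 = 591/0.264 = 2240 > K2 = 579; K2/α21 = 579/0.703 = 824 > K1 = 591.
Since both inequalities hold, each species can invade when rare, so the interior equilibrium is stable.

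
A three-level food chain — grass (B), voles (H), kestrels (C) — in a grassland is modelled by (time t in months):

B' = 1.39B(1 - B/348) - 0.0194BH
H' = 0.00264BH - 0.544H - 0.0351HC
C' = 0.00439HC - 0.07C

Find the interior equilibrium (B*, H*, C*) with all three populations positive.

From dC/dt = 0: 0.00439H* = 0.07, so H* = 15.9.
From dB/dt = 0: 1.39(1 - B*/348) = 0.0194·15.9, giving B* = 348·(1 - 0.223) = 271.
From dH/dt = 0: 0.00264·271 - 0.544 = 0.0351C*, so C* = 0.17/0.0351 = 4.85.

B* ≈ 271, H* ≈ 15.9, C* ≈ 4.85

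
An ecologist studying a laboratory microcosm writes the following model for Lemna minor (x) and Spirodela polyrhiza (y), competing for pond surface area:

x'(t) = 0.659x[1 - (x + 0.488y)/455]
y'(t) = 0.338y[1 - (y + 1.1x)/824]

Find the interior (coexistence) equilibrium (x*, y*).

Setting both brackets to zero gives the nullclines x + 0.488y = 455 and 1.1x + y = 824.
Substituting y = 824 - 1.1x into the first: x(1 - 0.488·1.1) = 455 - 0.488·824.
So x* = 52.9/0.463 = 114, and then y* = 824 - 1.1·114 = 698.

x* ≈ 114, y* ≈ 698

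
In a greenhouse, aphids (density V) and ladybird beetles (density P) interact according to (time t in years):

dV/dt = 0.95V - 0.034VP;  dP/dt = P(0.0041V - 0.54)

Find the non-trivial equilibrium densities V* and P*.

Set dP/dt = 0 with P > 0: 0.0041V - 0.54 = 0, so V* = 0.54/0.0041 = 132.
Set dV/dt = 0 with V > 0: 0.95 - 0.034P = 0, so P* = 0.95/0.034 = 27.9.

V* ≈ 132, P* ≈ 27.9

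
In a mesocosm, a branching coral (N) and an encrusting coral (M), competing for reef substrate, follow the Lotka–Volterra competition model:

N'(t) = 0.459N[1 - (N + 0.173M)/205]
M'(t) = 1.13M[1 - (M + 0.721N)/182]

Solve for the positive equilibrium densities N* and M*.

N* ≈ 198, M* ≈ 39.1

Setting both brackets to zero gives the nullclines N + 0.173M = 205 and 0.721N + M = 182.
Substituting M = 182 - 0.721N into the first: N(1 - 0.173·0.721) = 205 - 0.173·182.
So N* = 174/0.875 = 198, and then M* = 182 - 0.721·198 = 39.1.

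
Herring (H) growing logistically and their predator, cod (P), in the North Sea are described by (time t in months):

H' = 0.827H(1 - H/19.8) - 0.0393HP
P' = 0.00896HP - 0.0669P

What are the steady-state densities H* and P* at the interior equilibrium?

H* ≈ 7.47, P* ≈ 13.1

From dP/dt = 0 with P > 0: 0.00896H* = 0.0669, so H* = 7.47.
Substitute into dH/dt = 0: 0.827(1 - 7.47/19.8) = 0.0393P*.
The bracket is 0.623, giving P* = 0.515/0.0393 = 13.1.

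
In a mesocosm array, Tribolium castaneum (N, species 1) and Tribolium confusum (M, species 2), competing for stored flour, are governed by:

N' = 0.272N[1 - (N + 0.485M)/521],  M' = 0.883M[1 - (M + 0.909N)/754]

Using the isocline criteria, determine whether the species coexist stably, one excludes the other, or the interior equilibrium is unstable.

stable coexistence

Compare the nullcline intercepts: K1/α12 = 521/0.485 = 1070 > K2 = 754; K2/α21 = 754/0.909 = 829 > K1 = 521.
Since both inequalities hold, each species can invade when rare, so the interior equilibrium is stable.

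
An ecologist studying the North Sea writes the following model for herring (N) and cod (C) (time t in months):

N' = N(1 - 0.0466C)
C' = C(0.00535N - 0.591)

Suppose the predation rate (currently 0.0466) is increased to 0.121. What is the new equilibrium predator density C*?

C* ≈ 8.26

At the interior fixed point, setting dN/dt = 0 with N > 0 fixes C* = (prey growth rate)/(NC coefficient) — independent of the other coefficients.
With the change, C* = 1/0.121 = 8.26; it falls from 21.5.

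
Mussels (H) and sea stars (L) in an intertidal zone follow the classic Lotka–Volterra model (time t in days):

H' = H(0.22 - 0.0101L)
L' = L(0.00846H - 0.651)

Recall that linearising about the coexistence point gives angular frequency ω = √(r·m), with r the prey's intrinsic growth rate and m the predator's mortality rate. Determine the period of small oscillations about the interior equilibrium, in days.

Here r = 0.22 and m = 0.651, so r·m = 0.143.
ω = √0.143 = 0.378 per day, hence T = 2π/ω ≈ 16.6 days.

T ≈ 16.6 days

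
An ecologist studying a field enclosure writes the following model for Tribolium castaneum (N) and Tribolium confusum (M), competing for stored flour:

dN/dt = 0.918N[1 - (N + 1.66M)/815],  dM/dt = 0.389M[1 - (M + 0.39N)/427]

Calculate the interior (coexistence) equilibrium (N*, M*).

Setting both brackets to zero gives the nullclines N + 1.66M = 815 and 0.39N + M = 427.
Substituting M = 427 - 0.39N into the first: N(1 - 1.66·0.39) = 815 - 1.66·427.
So N* = 106/0.353 = 301, and then M* = 427 - 0.39·301 = 310.

N* ≈ 301, M* ≈ 310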